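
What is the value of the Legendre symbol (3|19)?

-1

Reciprocity: 3 ≡ 3 and 19 ≡ 3 (mod 4), so (3/19) = −(19/3).
Reduce top mod 3: now compute (1/3).
Reached (1/3) = 1. Collecting the sign flips along the way, the symbol is -1.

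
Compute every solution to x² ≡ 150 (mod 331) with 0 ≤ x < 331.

124, 207

Since 331 ≡ 3 (mod 4), a square root of 150 is 150^((331+1)/4) = 150^83 mod 331.
Repeated squaring: 150^2≡323, 150^4≡64, 150^8≡124, 150^16≡150, 150^32≡323, 150^64≡64 (mod 331).
150^83 = 150^(64+16+2+1) ≡ 124 (mod 331).
Check: 124² = 15376 ≡ 150 (mod 331). The two roots are 124 and 207.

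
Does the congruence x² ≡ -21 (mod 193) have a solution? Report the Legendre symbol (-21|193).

1

Euler's criterion: (-21/193) ≡ 172^96 (mod 193).
172^2 ≡ 55 (mod 193)
172^4 ≡ 130 (mod 193)
172^8 ≡ 109 (mod 193)
172^16 ≡ 108 (mod 193)
172^32 ≡ 84 (mod 193)
172^64 ≡ 108 (mod 193)
172^96 = 172^(64+32) ≡ 1 (mod 193).
Result is 1, so (-21/193) = 1.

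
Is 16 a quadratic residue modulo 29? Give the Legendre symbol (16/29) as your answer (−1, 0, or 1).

1

Euler's criterion: (16/29) ≡ 16^14 (mod 29).
16^2 ≡ 24 (mod 29)
16^4 ≡ 25 (mod 29)
16^8 ≡ 16 (mod 29)
16^14 = 16^(8+4+2) ≡ 1 (mod 29).
Result is 1, so (16/29) = 1.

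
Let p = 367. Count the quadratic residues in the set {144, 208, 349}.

(144/367) = +1 → QR.
(208/367) = +1 → QR.
(349/367) = -1 → non-residue.
Total quadratic residues among the 3: 2.

2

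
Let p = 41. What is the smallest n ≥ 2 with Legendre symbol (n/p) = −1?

(2/41) = +1, so 2 is a residue.
(3/41) = −1, so 3 is the smallest positive non-residue mod 41.

3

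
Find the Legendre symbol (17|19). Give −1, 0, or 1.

1

Reciprocity: 17 ≡ 1 and 19 ≡ 3 (mod 4), so (17/19) = +(19/17).
Reduce top mod 17: now compute (2/17).
Pull out 2: since 17 ≡ 1 (mod 8), (2/17) = +1.
Reached (1/17) = 1. Collecting the sign flips along the way, the symbol is +1.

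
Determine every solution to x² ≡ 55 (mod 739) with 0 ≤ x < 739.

Since 739 ≡ 3 (mod 4), a square root of 55 is 55^((739+1)/4) = 55^185 mod 739.
Repeated squaring: 55^2≡69, 55^4≡327, 55^8≡513, 55^16≡85, 55^32≡574, 55^64≡621, 55^128≡622 (mod 739).
55^185 = 55^(128+32+16+8+1) ≡ 67 (mod 739).
Check: 67² = 4489 ≡ 55 (mod 739). The two roots are 67 and 672.

67, 672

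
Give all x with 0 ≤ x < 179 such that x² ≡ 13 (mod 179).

27, 152

Since 179 ≡ 3 (mod 4), a square root of 13 is 13^((179+1)/4) = 13^45 mod 179.
Repeated squaring: 13^2≡169, 13^4≡100, 13^8≡155, 13^16≡39, 13^32≡89 (mod 179).
13^45 = 13^(32+8+4+1) ≡ 27 (mod 179).
Check: 27² = 729 ≡ 13 (mod 179). The two roots are 27 and 152.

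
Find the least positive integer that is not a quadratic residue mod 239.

7

(2/239) = +1, so 2 is a residue.
(3/239) = +1, so 3 is a residue.
(4/239) = +1, so 4 is a residue.
(5/239) = +1, so 5 is a residue.
(6/239) = +1, so 6 is a residue.
(7/239) = −1, so 7 is the smallest positive non-residue mod 239.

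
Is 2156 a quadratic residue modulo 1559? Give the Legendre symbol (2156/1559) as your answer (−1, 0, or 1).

First reduce: 2156 ≡ 597 (mod 1559).
Reciprocity: 597 ≡ 1 and 1559 ≡ 3 (mod 4), so (597/1559) = +(1559/597).
Reduce top mod 597: now compute (365/597).
Reciprocity: 365 ≡ 1 and 597 ≡ 1 (mod 4), so (365/597) = +(597/365).
Reduce top mod 365: now compute (232/365).
Pull out 2^3: since 365 ≡ 5 (mod 8), (2/365) = -1, so (2/365)^3 = -1.
Reciprocity: 29 ≡ 1 and 365 ≡ 1 (mod 4), so (29/365) = +(365/29).
Reduce top mod 29: now compute (17/29).
Reciprocity: 17 ≡ 1 and 29 ≡ 1 (mod 4), so (17/29) = +(29/17).
Reduce top mod 17: now compute (12/17).
Pull out 2^2: since 17 ≡ 1 (mod 8), (2/17) = +1, so (2/17)^2 = +1.
Reciprocity: 3 ≡ 3 and 17 ≡ 1 (mod 4), so (3/17) = +(17/3).
Reduce top mod 3: now compute (2/3).
Pull out 2: since 3 ≡ 3 (mod 8), (2/3) = -1.
Reached (1/3) = 1. Collecting the sign flips along the way, the symbol is +1.

1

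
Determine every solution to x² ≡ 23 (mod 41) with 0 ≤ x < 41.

8, 33

41 ≡ 1 (mod 4), so we find a root by search.
Trying successive values, 8² = 64 ≡ 23 (mod 41). The other root is 41 − 8 = 33.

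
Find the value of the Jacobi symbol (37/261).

-1

Reciprocity: 37 ≡ 1 and 261 ≡ 1 (mod 4), so (37/261) = +(261/37).
Reduce top mod 37: now compute (2/37).
Pull out 2: since 37 ≡ 5 (mod 8), (2/37) = -1.
Reached (1/37) = 1. Collecting the sign flips along the way, the symbol is -1.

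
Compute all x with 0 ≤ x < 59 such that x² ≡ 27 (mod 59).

26, 33

Since 59 ≡ 3 (mod 4), a square root of 27 is 27^((59+1)/4) = 27^15 mod 59.
Repeated squaring: 27^2≡21, 27^4≡28, 27^8≡17 (mod 59).
27^15 = 27^(8+4+2+1) ≡ 26 (mod 59).
Check: 26² = 676 ≡ 27 (mod 59). The two roots are 26 and 33.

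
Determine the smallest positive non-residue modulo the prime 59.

(2/59) = −1, so 2 is the smallest positive non-residue mod 59.

2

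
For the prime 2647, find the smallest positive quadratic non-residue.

3

(2/2647) = +1, so 2 is a residue.
(3/2647) = −1, so 3 is the smallest positive non-residue mod 2647.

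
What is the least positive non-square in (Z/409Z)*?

(2/409) = +1, so 2 is a residue.
(3/409) = +1, so 3 is a residue.
(4/409) = +1, so 4 is a residue.
(5/409) = +1, so 5 is a residue.
(6/409) = +1, so 6 is a residue.
(7/409) = −1, so 7 is the smallest positive non-residue mod 409.

7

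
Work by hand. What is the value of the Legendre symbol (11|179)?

Reciprocity: 11 ≡ 3 and 179 ≡ 3 (mod 4), so (11/179) = −(179/11).
Reduce top mod 11: now compute (3/11).
Reciprocity: 3 ≡ 3 and 11 ≡ 3 (mod 4), so (3/11) = −(11/3).
Reduce top mod 3: now compute (2/3).
Pull out 2: since 3 ≡ 3 (mod 8), (2/3) = -1.
Reached (1/3) = 1. Collecting the sign flips along the way, the symbol is -1.

-1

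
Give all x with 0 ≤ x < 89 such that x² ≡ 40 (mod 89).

29, 60

89 ≡ 1 (mod 4), so we find a root by search.
Trying successive values, 29² = 841 ≡ 40 (mod 89). The other root is 89 − 29 = 60.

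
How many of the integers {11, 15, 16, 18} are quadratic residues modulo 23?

2

(11/23) = -1 → non-residue.
(15/23) = -1 → non-residue.
(16/23) = +1 → QR.
(18/23) = +1 → QR.
Total quadratic residues among the 4: 2.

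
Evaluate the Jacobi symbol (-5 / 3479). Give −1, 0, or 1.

First reduce: -5 ≡ 3474 (mod 3479).
Pull out 2: since 3479 ≡ 7 (mod 8), (2/3479) = +1.
Reciprocity: 1737 ≡ 1 and 3479 ≡ 3 (mod 4), so (1737/3479) = +(3479/1737).
Reduce top mod 1737: now compute (5/1737).
Reciprocity: 5 ≡ 1 and 1737 ≡ 1 (mod 4), so (5/1737) = +(1737/5).
Reduce top mod 5: now compute (2/5).
Pull out 2: since 5 ≡ 5 (mod 8), (2/5) = -1.
Reached (1/5) = 1. Collecting the sign flips along the way, the symbol is -1.

-1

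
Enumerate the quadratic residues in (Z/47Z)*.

Square k = 1,…,23 (k and 47−k give the same square):
1²=1, 2²=4, 3²=9, 4²=16, 5²=25, 6²=36, 7²≡2, 8²≡17, 9²≡34, 10²≡6, 11²≡27, 12²≡3, 13²≡28, 14²≡8, 15²≡37, 16²≡21, 17²≡7, 18²≡42, 19²≡32, 20²≡24, 21²≡18, 22²≡14, 23²≡12 (mod 47).
So the quadratic residues mod 47 are {1, 2, 3, 4, 6, 7, 8, 9, 12, 14, 16, 17, 18, 21, 24, 25, 27, 28, 32, 34, 36, 37, 42}.

1, 2, 3, 4, 6, 7, 8, 9, 12, 14, 16, 17, 18, 21, 24, 25, 27, 28, 32, 34, 36, 37, 42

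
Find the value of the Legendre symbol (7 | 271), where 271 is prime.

1

Reciprocity: 7 ≡ 3 and 271 ≡ 3 (mod 4), so (7/271) = −(271/7).
Reduce top mod 7: now compute (5/7).
Reciprocity: 5 ≡ 1 and 7 ≡ 3 (mod 4), so (5/7) = +(7/5).
Reduce top mod 5: now compute (2/5).
Pull out 2: since 5 ≡ 5 (mod 8), (2/5) = -1.
Reached (1/5) = 1. Collecting the sign flips along the way, the symbol is +1.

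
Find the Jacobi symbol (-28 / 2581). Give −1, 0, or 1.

First reduce: -28 ≡ 2553 (mod 2581).
Reciprocity: 2553 ≡ 1 and 2581 ≡ 1 (mod 4), so (2553/2581) = +(2581/2553).
Reduce top mod 2553: now compute (28/2553).
Pull out 2^2: since 2553 ≡ 1 (mod 8), (2/2553) = +1, so (2/2553)^2 = +1.
Reciprocity: 7 ≡ 3 and 2553 ≡ 1 (mod 4), so (7/2553) = +(2553/7).
Reduce top mod 7: now compute (5/7).
Reciprocity: 5 ≡ 1 and 7 ≡ 3 (mod 4), so (5/7) = +(7/5).
Reduce top mod 5: now compute (2/5).
Pull out 2: since 5 ≡ 5 (mod 8), (2/5) = -1.
Reached (1/5) = 1. Collecting the sign flips along the way, the symbol is -1.

-1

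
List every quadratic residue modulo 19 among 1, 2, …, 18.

Square k = 1,…,9 (k and 19−k give the same square):
1²=1, 2²=4, 3²=9, 4²=16, 5²≡6, 6²≡17, 7²≡11, 8²≡7, 9²≡5 (mod 19).
So the quadratic residues mod 19 are {1, 4, 5, 6, 7, 9, 11, 16, 17}.

1,4,5,6,7,9,11,16,17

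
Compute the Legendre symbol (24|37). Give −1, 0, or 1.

-1

Pull out 2^3: since 37 ≡ 5 (mod 8), (2/37) = -1, so (2/37)^3 = -1.
Reciprocity: 3 ≡ 3 and 37 ≡ 1 (mod 4), so (3/37) = +(37/3).
Reduce top mod 3: now compute (1/3).
Reached (1/3) = 1. Collecting the sign flips along the way, the symbol is -1.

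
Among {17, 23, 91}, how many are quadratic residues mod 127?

(17/127) = +1 → QR.
(23/127) = -1 → non-residue.
(91/127) = -1 → non-residue.
Total quadratic residues among the 3: 1.

1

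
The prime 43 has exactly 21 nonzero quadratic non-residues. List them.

2 3 5 7 8 12 18 19 20 22 26 27 28 29 30 32 33 34 37 39 42

Square k = 1,…,21 (k and 43−k give the same square):
1²=1, 2²=4, 3²=9, 4²=16, 5²=25, 6²=36, 7²≡6, 8²≡21, 9²≡38, 10²≡14, 11²≡35, 12²≡15, 13²≡40, 14²≡24, 15²≡10, 16²≡41, 17²≡31, 18²≡23, 19²≡17, 20²≡13, 21²≡11 (mod 43).
The residues are {1, 4, 6, 9, 10, 11, 13, 14, 15, 16, 17, 21, 23, 24, 25, 31, 35, 36, 38, 40, 41}; the non-residues are the remaining 21 nonzero classes.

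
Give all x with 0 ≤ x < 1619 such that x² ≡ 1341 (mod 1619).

587, 1032

Since 1619 ≡ 3 (mod 4), a square root of 1341 is 1341^((1619+1)/4) = 1341^405 mod 1619.
Repeated squaring: 1341^2≡1191, 1341^4≡237, 1341^8≡1123, 1341^16≡1547, 1341^32≡327, 1341^64≡75, 1341^128≡768, 1341^256≡508 (mod 1619).
1341^405 = 1341^(256+128+16+4+1) ≡ 587 (mod 1619).
Check: 587² = 344569 ≡ 1341 (mod 1619). The two roots are 587 and 1032.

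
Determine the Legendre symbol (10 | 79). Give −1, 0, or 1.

Euler's criterion: (10/79) ≡ 10^39 (mod 79).
10^2 ≡ 21 (mod 79)
10^4 ≡ 46 (mod 79)
10^8 ≡ 62 (mod 79)
10^16 ≡ 52 (mod 79)
10^32 ≡ 18 (mod 79)
10^39 = 10^(32+4+2+1) ≡ 1 (mod 79).
Result is 1, so (10/79) = 1.

1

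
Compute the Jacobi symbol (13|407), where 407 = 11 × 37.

Reciprocity: 13 ≡ 1 and 407 ≡ 3 (mod 4), so (13/407) = +(407/13).
Reduce top mod 13: now compute (4/13).
Pull out 2^2: since 13 ≡ 5 (mod 8), (2/13) = -1, so (2/13)^2 = +1.
Reached (1/13) = 1. Collecting the sign flips along the way, the symbol is +1.

1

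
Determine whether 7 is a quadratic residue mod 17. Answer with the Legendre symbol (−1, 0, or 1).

-1

Reciprocity: 7 ≡ 3 and 17 ≡ 1 (mod 4), so (7/17) = +(17/7).
Reduce top mod 7: now compute (3/7).
Reciprocity: 3 ≡ 3 and 7 ≡ 3 (mod 4), so (3/7) = −(7/3).
Reduce top mod 3: now compute (1/3).
Reached (1/3) = 1. Collecting the sign flips along the way, the symbol is -1.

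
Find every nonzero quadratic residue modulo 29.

Square k = 1,…,14 (k and 29−k give the same square):
1²=1, 2²=4, 3²=9, 4²=16, 5²=25, 6²≡7, 7²≡20, 8²≡6, 9²≡23, 10²≡13, 11²≡5, 12²≡28, 13²≡24, 14²≡22 (mod 29).
So the quadratic residues mod 29 are {1, 4, 5, 6, 7, 9, 13, 16, 20, 22, 23, 24, 25, 28}.

1, 4, 5, 6, 7, 9, 13, 16, 20, 22, 23, 24, 25, 28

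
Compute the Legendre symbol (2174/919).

1

First reduce: 2174 ≡ 336 (mod 919).
Pull out 2^4: since 919 ≡ 7 (mod 8), (2/919) = +1, so (2/919)^4 = +1.
Reciprocity: 21 ≡ 1 and 919 ≡ 3 (mod 4), so (21/919) = +(919/21).
Reduce top mod 21: now compute (16/21).
Pull out 2^4: since 21 ≡ 5 (mod 8), (2/21) = -1, so (2/21)^4 = +1.
Reached (1/21) = 1. Collecting the sign flips along the way, the symbol is +1.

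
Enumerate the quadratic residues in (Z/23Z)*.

1 2 3 4 6 8 9 12 13 16 18

Square k = 1,…,11 (k and 23−k give the same square):
1²=1, 2²=4, 3²=9, 4²=16, 5²≡2, 6²≡13, 7²≡3, 8²≡18, 9²≡12, 10²≡8, 11²≡6 (mod 23).
So the quadratic residues mod 23 are {1, 2, 3, 4, 6, 8, 9, 12, 13, 16, 18}.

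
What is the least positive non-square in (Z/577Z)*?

(2/577) = +1, so 2 is a residue.
(3/577) = +1, so 3 is a residue.
(4/577) = +1, so 4 is a residue.
(5/577) = −1, so 5 is the smallest positive non-residue mod 577.

5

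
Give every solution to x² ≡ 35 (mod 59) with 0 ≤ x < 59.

25, 34

Since 59 ≡ 3 (mod 4), a square root of 35 is 35^((59+1)/4) = 35^15 mod 59.
Repeated squaring: 35^2≡45, 35^4≡19, 35^8≡7 (mod 59).
35^15 = 35^(8+4+2+1) ≡ 25 (mod 59).
Check: 25² = 625 ≡ 35 (mod 59). The two roots are 25 and 34.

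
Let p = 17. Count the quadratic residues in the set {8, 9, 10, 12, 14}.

2

(8/17) = +1 → QR.
(9/17) = +1 → QR.
(10/17) = -1 → non-residue.
(12/17) = -1 → non-residue.
(14/17) = -1 → non-residue.
Total quadratic residues among the 5: 2.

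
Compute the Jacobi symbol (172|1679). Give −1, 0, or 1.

1

Pull out 2^2: since 1679 ≡ 7 (mod 8), (2/1679) = +1, so (2/1679)^2 = +1.
Reciprocity: 43 ≡ 3 and 1679 ≡ 3 (mod 4), so (43/1679) = −(1679/43).
Reduce top mod 43: now compute (2/43).
Pull out 2: since 43 ≡ 3 (mod 8), (2/43) = -1.
Reached (1/43) = 1. Collecting the sign flips along the way, the symbol is +1.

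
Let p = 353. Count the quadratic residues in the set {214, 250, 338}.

(214/353) = -1 → non-residue.
(250/353) = -1 → non-residue.
(338/353) = +1 → QR.
Total quadratic residues among the 3: 1.

1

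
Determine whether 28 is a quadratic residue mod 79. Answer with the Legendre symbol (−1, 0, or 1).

Euler's criterion: (28/79) ≡ 28^39 (mod 79).
28^2 ≡ 73 (mod 79)
28^4 ≡ 36 (mod 79)
28^8 ≡ 32 (mod 79)
28^16 ≡ 76 (mod 79)
28^32 ≡ 9 (mod 79)
28^39 = 28^(32+4+2+1) ≡ 78 (mod 79).
Result is 78 ≡ −1, so (28/79) = −1.

-1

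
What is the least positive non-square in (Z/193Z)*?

(2/193) = +1, so 2 is a residue.
(3/193) = +1, so 3 is a residue.
(4/193) = +1, so 4 is a residue.
(5/193) = −1, so 5 is the smallest positive non-residue mod 193.

5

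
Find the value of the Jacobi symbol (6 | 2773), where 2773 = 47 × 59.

-1

Pull out 2: since 2773 ≡ 5 (mod 8), (2/2773) = -1.
Reciprocity: 3 ≡ 3 and 2773 ≡ 1 (mod 4), so (3/2773) = +(2773/3).
Reduce top mod 3: now compute (1/3).
Reached (1/3) = 1. Collecting the sign flips along the way, the symbol is -1.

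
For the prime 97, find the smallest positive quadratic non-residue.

(2/97) = +1, so 2 is a residue.
(3/97) = +1, so 3 is a residue.
(4/97) = +1, so 4 is a residue.
(5/97) = −1, so 5 is the smallest positive non-residue mod 97.

5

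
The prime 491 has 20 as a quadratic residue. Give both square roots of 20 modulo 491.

Since 491 ≡ 3 (mod 4), a square root of 20 is 20^((491+1)/4) = 20^123 mod 491.
Repeated squaring: 20^2≡400, 20^4≡425, 20^8≡428, 20^16≡41, 20^32≡208, 20^64≡56 (mod 491).
20^123 = 20^(64+32+16+8+2+1) ≡ 197 (mod 491).
Check: 197² = 38809 ≡ 20 (mod 491). The two roots are 197 and 294.

197, 294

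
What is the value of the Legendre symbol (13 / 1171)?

Euler's criterion: (13/1171) ≡ 13^585 (mod 1171).
13^2 ≡ 169 (mod 1171)
13^4 ≡ 457 (mod 1171)
13^8 ≡ 411 (mod 1171)
13^16 ≡ 297 (mod 1171)
13^32 ≡ 384 (mod 1171)
13^64 ≡ 1081 (mod 1171)
13^128 ≡ 1074 (mod 1171)
13^256 ≡ 41 (mod 1171)
13^512 ≡ 510 (mod 1171)
13^585 = 13^(512+64+8+1) ≡ 1 (mod 1171).
Result is 1, so (13/1171) = 1.

1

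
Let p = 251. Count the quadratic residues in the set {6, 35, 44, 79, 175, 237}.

4

(6/251) = -1 → non-residue.
(35/251) = +1 → QR.
(44/251) = -1 → non-residue.
(79/251) = +1 → QR.
(175/251) = +1 → QR.
(237/251) = +1 → QR.
Total quadratic residues among the 6: 4.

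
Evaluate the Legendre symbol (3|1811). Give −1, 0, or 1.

Reciprocity: 3 ≡ 3 and 1811 ≡ 3 (mod 4), so (3/1811) = −(1811/3).
Reduce top mod 3: now compute (2/3).
Pull out 2: since 3 ≡ 3 (mod 8), (2/3) = -1.
Reached (1/3) = 1. Collecting the sign flips along the way, the symbol is +1.

1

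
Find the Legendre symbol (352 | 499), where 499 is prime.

1

Pull out 2^5: since 499 ≡ 3 (mod 8), (2/499) = -1, so (2/499)^5 = -1.
Reciprocity: 11 ≡ 3 and 499 ≡ 3 (mod 4), so (11/499) = −(499/11).
Reduce top mod 11: now compute (4/11).
Pull out 2^2: since 11 ≡ 3 (mod 8), (2/11) = -1, so (2/11)^2 = +1.
Reached (1/11) = 1. Collecting the sign flips along the way, the symbol is +1.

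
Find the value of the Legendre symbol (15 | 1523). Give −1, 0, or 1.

-1

Reciprocity: 15 ≡ 3 and 1523 ≡ 3 (mod 4), so (15/1523) = −(1523/15).
Reduce top mod 15: now compute (8/15).
Pull out 2^3: since 15 ≡ 7 (mod 8), (2/15) = +1, so (2/15)^3 = +1.
Reached (1/15) = 1. Collecting the sign flips along the way, the symbol is -1.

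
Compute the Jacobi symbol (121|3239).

1

Reciprocity: 121 ≡ 1 and 3239 ≡ 3 (mod 4), so (121/3239) = +(3239/121).
Reduce top mod 121: now compute (93/121).
Reciprocity: 93 ≡ 1 and 121 ≡ 1 (mod 4), so (93/121) = +(121/93).
Reduce top mod 93: now compute (28/93).
Pull out 2^2: since 93 ≡ 5 (mod 8), (2/93) = -1, so (2/93)^2 = +1.
Reciprocity: 7 ≡ 3 and 93 ≡ 1 (mod 4), so (7/93) = +(93/7).
Reduce top mod 7: now compute (2/7).
Pull out 2: since 7 ≡ 7 (mod 8), (2/7) = +1.
Reached (1/7) = 1. Collecting the sign flips along the way, the symbol is +1.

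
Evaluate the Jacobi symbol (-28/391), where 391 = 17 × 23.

First reduce: -28 ≡ 363 (mod 391).
Reciprocity: 363 ≡ 3 and 391 ≡ 3 (mod 4), so (363/391) = −(391/363).
Reduce top mod 363: now compute (28/363).
Pull out 2^2: since 363 ≡ 3 (mod 8), (2/363) = -1, so (2/363)^2 = +1.
Reciprocity: 7 ≡ 3 and 363 ≡ 3 (mod 4), so (7/363) = −(363/7).
Reduce top mod 7: now compute (6/7).
Pull out 2: since 7 ≡ 7 (mod 8), (2/7) = +1.
Reciprocity: 3 ≡ 3 and 7 ≡ 3 (mod 4), so (3/7) = −(7/3).
Reduce top mod 3: now compute (1/3).
Reached (1/3) = 1. Collecting the sign flips along the way, the symbol is -1.

-1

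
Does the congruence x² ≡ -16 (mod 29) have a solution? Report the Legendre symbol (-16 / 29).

1

First reduce: -16 ≡ 13 (mod 29).
Reciprocity: 13 ≡ 1 and 29 ≡ 1 (mod 4), so (13/29) = +(29/13).
Reduce top mod 13: now compute (3/13).
Reciprocity: 3 ≡ 3 and 13 ≡ 1 (mod 4), so (3/13) = +(13/3).
Reduce top mod 3: now compute (1/3).
Reached (1/3) = 1. Collecting the sign flips along the way, the symbol is +1.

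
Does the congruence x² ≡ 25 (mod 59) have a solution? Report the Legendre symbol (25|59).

1

Reciprocity: 25 ≡ 1 and 59 ≡ 3 (mod 4), so (25/59) = +(59/25).
Reduce top mod 25: now compute (9/25).
Reciprocity: 9 ≡ 1 and 25 ≡ 1 (mod 4), so (9/25) = +(25/9).
Reduce top mod 9: now compute (7/9).
Reciprocity: 7 ≡ 3 and 9 ≡ 1 (mod 4), so (7/9) = +(9/7).
Reduce top mod 7: now compute (2/7).
Pull out 2: since 7 ≡ 7 (mod 8), (2/7) = +1.
Reached (1/7) = 1. Collecting the sign flips along the way, the symbol is +1.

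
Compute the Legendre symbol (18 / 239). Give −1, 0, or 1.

1

Pull out 2: since 239 ≡ 7 (mod 8), (2/239) = +1.
Reciprocity: 9 ≡ 1 and 239 ≡ 3 (mod 4), so (9/239) = +(239/9).
Reduce top mod 9: now compute (5/9).
Reciprocity: 5 ≡ 1 and 9 ≡ 1 (mod 4), so (5/9) = +(9/5).
Reduce top mod 5: now compute (4/5).
Pull out 2^2: since 5 ≡ 5 (mod 8), (2/5) = -1, so (2/5)^2 = +1.
Reached (1/5) = 1. Collecting the sign flips along the way, the symbol is +1.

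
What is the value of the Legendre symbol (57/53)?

Euler's criterion: (57/53) ≡ 4^26 (mod 53).
4^2 ≡ 16 (mod 53)
4^4 ≡ 44 (mod 53)
4^8 ≡ 28 (mod 53)
4^16 ≡ 42 (mod 53)
4^26 = 4^(16+8+2) ≡ 1 (mod 53).
Result is 1, so (57/53) = 1.

1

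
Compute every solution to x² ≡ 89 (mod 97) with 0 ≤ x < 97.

34, 63

97 ≡ 1 (mod 4), so we find a root by search.
Trying successive values, 34² = 1156 ≡ 89 (mod 97). The other root is 97 − 34 = 63.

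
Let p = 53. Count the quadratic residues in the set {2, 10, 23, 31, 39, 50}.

(2/53) = -1 → non-residue.
(10/53) = +1 → QR.
(23/53) = -1 → non-residue.
(31/53) = -1 → non-residue.
(39/53) = -1 → non-residue.
(50/53) = -1 → non-residue.
Total quadratic residues among the 6: 1.

1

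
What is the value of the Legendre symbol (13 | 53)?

Reciprocity: 13 ≡ 1 and 53 ≡ 1 (mod 4), so (13/53) = +(53/13).
Reduce top mod 13: now compute (1/13).
Reached (1/13) = 1. Collecting the sign flips along the way, the symbol is +1.

1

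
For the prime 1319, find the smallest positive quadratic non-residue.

13

(2/1319) = +1, so 2 is a residue.
(3/1319) = +1, so 3 is a residue.
(4/1319) = +1, so 4 is a residue.
(5/1319) = +1, so 5 is a residue.
(6/1319) = +1, so 6 is a residue.
(7/1319) = +1, so 7 is a residue.
(8/1319) = +1, so 8 is a residue.
(9/1319) = +1, so 9 is a residue.
(10/1319) = +1, so 10 is a residue.
(11/1319) = +1, so 11 is a residue.
(12/1319) = +1, so 12 is a residue.
(13/1319) = −1, so 13 is the smallest positive non-residue mod 1319.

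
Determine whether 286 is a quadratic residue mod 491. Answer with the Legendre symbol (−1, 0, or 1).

Euler's criterion: (286/491) ≡ 286^245 (mod 491).
286^2 ≡ 290 (mod 491)
286^4 ≡ 139 (mod 491)
286^8 ≡ 172 (mod 491)
286^16 ≡ 124 (mod 491)
286^32 ≡ 155 (mod 491)
286^64 ≡ 457 (mod 491)
286^128 ≡ 174 (mod 491)
286^245 = 286^(128+64+32+16+4+1) ≡ 490 (mod 491).
Result is 490 ≡ −1, so (286/491) = −1.

-1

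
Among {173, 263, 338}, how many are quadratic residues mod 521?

2

(173/521) = -1 → non-residue.
(263/521) = +1 → QR.
(338/521) = +1 → QR.
Total quadratic residues among the 3: 2.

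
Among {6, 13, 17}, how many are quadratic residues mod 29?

(6/29) = +1 → QR.
(13/29) = +1 → QR.
(17/29) = -1 → non-residue.
Total quadratic residues among the 3: 2.

2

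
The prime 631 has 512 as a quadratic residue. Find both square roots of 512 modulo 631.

242, 389

Since 631 ≡ 3 (mod 4), a square root of 512 is 512^((631+1)/4) = 512^158 mod 631.
Repeated squaring: 512^2≡279, 512^4≡228, 512^8≡242, 512^16≡512, 512^32≡279, 512^64≡228, 512^128≡242 (mod 631).
512^158 = 512^(128+16+8+4+2) ≡ 242 (mod 631).
Check: 242² = 58564 ≡ 512 (mod 631). The two roots are 242 and 389.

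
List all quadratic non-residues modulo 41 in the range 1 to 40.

Square k = 1,…,20 (k and 41−k give the same square):
1²=1, 2²=4, 3²=9, 4²=16, 5²=25, 6²=36, 7²≡8, 8²≡23, 9²≡40, 10²≡18, 11²≡39, 12²≡21, 13²≡5, 14²≡32, 15²≡20, 16²≡10, 17²≡2, 18²≡37, 19²≡33, 20²≡31 (mod 41).
The residues are {1, 2, 4, 5, 8, 9, 10, 16, 18, 20, 21, 23, 25, 31, 32, 33, 36, 37, 39, 40}; the non-residues are the remaining 20 nonzero classes.

3, 6, 7, 11, 12, 13, 14, 15, 17, 19, 22, 24, 26, 27, 28, 29, 30, 34, 35, 38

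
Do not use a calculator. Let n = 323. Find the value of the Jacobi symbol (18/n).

Pull out 2: since 323 ≡ 3 (mod 8), (2/323) = -1.
Reciprocity: 9 ≡ 1 and 323 ≡ 3 (mod 4), so (9/323) = +(323/9).
Reduce top mod 9: now compute (8/9).
Pull out 2^3: since 9 ≡ 1 (mod 8), (2/9) = +1, so (2/9)^3 = +1.
Reached (1/9) = 1. Collecting the sign flips along the way, the symbol is -1.

-1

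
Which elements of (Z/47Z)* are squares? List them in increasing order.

Square k = 1,…,23 (k and 47−k give the same square):
1²=1, 2²=4, 3²=9, 4²=16, 5²=25, 6²=36, 7²≡2, 8²≡17, 9²≡34, 10²≡6, 11²≡27, 12²≡3, 13²≡28, 14²≡8, 15²≡37, 16²≡21, 17²≡7, 18²≡42, 19²≡32, 20²≡24, 21²≡18, 22²≡14, 23²≡12 (mod 47).
So the quadratic residues mod 47 are {1, 2, 3, 4, 6, 7, 8, 9, 12, 14, 16, 17, 18, 21, 24, 25, 27, 28, 32, 34, 36, 37, 42}.

1 2 3 4 6 7 8 9 12 14 16 17 18 21 24 25 27 28 32 34 36 37 42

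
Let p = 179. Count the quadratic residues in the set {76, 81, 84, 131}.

(76/179) = +1 → QR.
(81/179) = +1 → QR.
(84/179) = -1 → non-residue.
(131/179) = -1 → non-residue.
Total quadratic residues among the 4: 2.

2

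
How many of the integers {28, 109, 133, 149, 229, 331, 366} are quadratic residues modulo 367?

3

(28/367) = +1 → QR.
(109/367) = -1 → non-residue.
(133/367) = -1 → non-residue.
(149/367) = +1 → QR.
(229/367) = +1 → QR.
(331/367) = -1 → non-residue.
(366/367) = -1 → non-residue.
Total quadratic residues among the 7: 3.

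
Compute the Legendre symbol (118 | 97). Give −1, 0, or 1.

-1

Euler's criterion: (118/97) ≡ 21^48 (mod 97).
21^2 ≡ 53 (mod 97)
21^4 ≡ 93 (mod 97)
21^8 ≡ 16 (mod 97)
21^16 ≡ 62 (mod 97)
21^32 ≡ 61 (mod 97)
21^48 = 21^(32+16) ≡ 96 (mod 97).
Result is 96 ≡ −1, so (118/97) = −1.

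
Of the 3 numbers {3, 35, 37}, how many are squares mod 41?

(3/41) = -1 → non-residue.
(35/41) = -1 → non-residue.
(37/41) = +1 → QR.
Total quadratic residues among the 3: 1.

1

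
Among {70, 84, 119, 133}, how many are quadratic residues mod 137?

2

(70/137) = -1 → non-residue.
(84/137) = -1 → non-residue.
(119/137) = +1 → QR.
(133/137) = +1 → QR.
Total quadratic residues among the 4: 2.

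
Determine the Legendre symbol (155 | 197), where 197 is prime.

Reciprocity: 155 ≡ 3 and 197 ≡ 1 (mod 4), so (155/197) = +(197/155).
Reduce top mod 155: now compute (42/155).
Pull out 2: since 155 ≡ 3 (mod 8), (2/155) = -1.
Reciprocity: 21 ≡ 1 and 155 ≡ 3 (mod 4), so (21/155) = +(155/21).
Reduce top mod 21: now compute (8/21).
Pull out 2^3: since 21 ≡ 5 (mod 8), (2/21) = -1, so (2/21)^3 = -1.
Reached (1/21) = 1. Collecting the sign flips along the way, the symbol is +1.

1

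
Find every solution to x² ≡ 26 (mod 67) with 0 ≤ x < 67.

19, 48

Since 67 ≡ 3 (mod 4), a square root of 26 is 26^((67+1)/4) = 26^17 mod 67.
Repeated squaring: 26^2≡6, 26^4≡36, 26^8≡23, 26^16≡60 (mod 67).
26^17 = 26^(16+1) ≡ 19 (mod 67).
Check: 19² = 361 ≡ 26 (mod 67). The two roots are 19 and 48.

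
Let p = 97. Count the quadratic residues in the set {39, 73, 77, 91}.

(39/97) = -1 → non-residue.
(73/97) = +1 → QR.
(77/97) = -1 → non-residue.
(91/97) = +1 → QR.
Total quadratic residues among the 4: 2.

2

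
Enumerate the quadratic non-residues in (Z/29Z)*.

2 3 8 10 11 12 14 15 17 18 19 21 26 27

Square k = 1,…,14 (k and 29−k give the same square):
1²=1, 2²=4, 3²=9, 4²=16, 5²=25, 6²≡7, 7²≡20, 8²≡6, 9²≡23, 10²≡13, 11²≡5, 12²≡28, 13²≡24, 14²≡22 (mod 29).
The residues are {1, 4, 5, 6, 7, 9, 13, 16, 20, 22, 23, 24, 25, 28}; the non-residues are the remaining 14 nonzero classes.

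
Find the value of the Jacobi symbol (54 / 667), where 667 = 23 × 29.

1

Pull out 2: since 667 ≡ 3 (mod 8), (2/667) = -1.
Reciprocity: 27 ≡ 3 and 667 ≡ 3 (mod 4), so (27/667) = −(667/27).
Reduce top mod 27: now compute (19/27).
Reciprocity: 19 ≡ 3 and 27 ≡ 3 (mod 4), so (19/27) = −(27/19).
Reduce top mod 19: now compute (8/19).
Pull out 2^3: since 19 ≡ 3 (mod 8), (2/19) = -1, so (2/19)^3 = -1.
Reached (1/19) = 1. Collecting the sign flips along the way, the symbol is +1.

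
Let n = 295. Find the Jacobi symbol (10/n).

Pull out 2: since 295 ≡ 7 (mod 8), (2/295) = +1.
Reciprocity: 5 ≡ 1 and 295 ≡ 3 (mod 4), so (5/295) = +(295/5).
Reduce top mod 5: now compute (0/5).
Top reduces to 0: gcd > 1, so the symbol is 0.

0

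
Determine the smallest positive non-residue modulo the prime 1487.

5

(2/1487) = +1, so 2 is a residue.
(3/1487) = +1, so 3 is a residue.
(4/1487) = +1, so 4 is a residue.
(5/1487) = −1, so 5 is the smallest positive non-residue mod 1487.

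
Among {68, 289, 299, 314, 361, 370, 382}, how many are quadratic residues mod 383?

(68/383) = +1 → QR.
(289/383) = +1 → QR.
(299/383) = -1 → non-residue.
(314/383) = -1 → non-residue.
(361/383) = +1 → QR.
(370/383) = +1 → QR.
(382/383) = -1 → non-residue.
Total quadratic residues among the 7: 4.

4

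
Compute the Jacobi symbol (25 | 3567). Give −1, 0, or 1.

1

Reciprocity: 25 ≡ 1 and 3567 ≡ 3 (mod 4), so (25/3567) = +(3567/25).
Reduce top mod 25: now compute (17/25).
Reciprocity: 17 ≡ 1 and 25 ≡ 1 (mod 4), so (17/25) = +(25/17).
Reduce top mod 17: now compute (8/17).
Pull out 2^3: since 17 ≡ 1 (mod 8), (2/17) = +1, so (2/17)^3 = +1.
Reached (1/17) = 1. Collecting the sign flips along the way, the symbol is +1.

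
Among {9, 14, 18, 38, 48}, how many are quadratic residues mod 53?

(9/53) = +1 → QR.
(14/53) = -1 → non-residue.
(18/53) = -1 → non-residue.
(38/53) = +1 → QR.
(48/53) = -1 → non-residue.
Total quadratic residues among the 5: 2.

2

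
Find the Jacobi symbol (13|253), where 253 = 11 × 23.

-1

Reciprocity: 13 ≡ 1 and 253 ≡ 1 (mod 4), so (13/253) = +(253/13).
Reduce top mod 13: now compute (6/13).
Pull out 2: since 13 ≡ 5 (mod 8), (2/13) = -1.
Reciprocity: 3 ≡ 3 and 13 ≡ 1 (mod 4), so (3/13) = +(13/3).
Reduce top mod 3: now compute (1/3).
Reached (1/3) = 1. Collecting the sign flips along the way, the symbol is -1.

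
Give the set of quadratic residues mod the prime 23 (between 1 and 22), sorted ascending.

1, 2, 3, 4, 6, 8, 9, 12, 13, 16, 18

Square k = 1,…,11 (k and 23−k give the same square):
1²=1, 2²=4, 3²=9, 4²=16, 5²≡2, 6²≡13, 7²≡3, 8²≡18, 9²≡12, 10²≡8, 11²≡6 (mod 23).
So the quadratic residues mod 23 are {1, 2, 3, 4, 6, 8, 9, 12, 13, 16, 18}.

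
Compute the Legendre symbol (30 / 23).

Euler's criterion: (30/23) ≡ 7^11 (mod 23).
7^2 ≡ 3 (mod 23)
7^4 ≡ 9 (mod 23)
7^8 ≡ 12 (mod 23)
7^11 = 7^(8+2+1) ≡ 22 (mod 23).
Result is 22 ≡ −1, so (30/23) = −1.

-1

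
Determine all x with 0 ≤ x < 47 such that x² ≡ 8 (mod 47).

Since 47 ≡ 3 (mod 4), a square root of 8 is 8^((47+1)/4) = 8^12 mod 47.
Repeated squaring: 8^2≡17, 8^4≡7, 8^8≡2 (mod 47).
8^12 = 8^(8+4) ≡ 14 (mod 47).
Check: 14² = 196 ≡ 8 (mod 47). The two roots are 14 and 33.

14, 33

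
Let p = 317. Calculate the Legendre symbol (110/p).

1

Pull out 2: since 317 ≡ 5 (mod 8), (2/317) = -1.
Reciprocity: 55 ≡ 3 and 317 ≡ 1 (mod 4), so (55/317) = +(317/55).
Reduce top mod 55: now compute (42/55).
Pull out 2: since 55 ≡ 7 (mod 8), (2/55) = +1.
Reciprocity: 21 ≡ 1 and 55 ≡ 3 (mod 4), so (21/55) = +(55/21).
Reduce top mod 21: now compute (13/21).
Reciprocity: 13 ≡ 1 and 21 ≡ 1 (mod 4), so (13/21) = +(21/13).
Reduce top mod 13: now compute (8/13).
Pull out 2^3: since 13 ≡ 5 (mod 8), (2/13) = -1, so (2/13)^3 = -1.
Reached (1/13) = 1. Collecting the sign flips along the way, the symbol is +1.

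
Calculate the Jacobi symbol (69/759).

Reciprocity: 69 ≡ 1 and 759 ≡ 3 (mod 4), so (69/759) = +(759/69).
Reduce top mod 69: now compute (0/69).
Top reduces to 0: gcd > 1, so the symbol is 0.

0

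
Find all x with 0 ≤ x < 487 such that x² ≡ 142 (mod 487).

239, 248

Since 487 ≡ 3 (mod 4), a square root of 142 is 142^((487+1)/4) = 142^122 mod 487.
Repeated squaring: 142^2≡197, 142^4≡336, 142^8≡399, 142^16≡439, 142^32≡356, 142^64≡116 (mod 487).
142^122 = 142^(64+32+16+8+2) ≡ 248 (mod 487).
Check: 248² = 61504 ≡ 142 (mod 487). The two roots are 239 and 248.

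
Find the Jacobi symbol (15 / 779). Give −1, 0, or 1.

Reciprocity: 15 ≡ 3 and 779 ≡ 3 (mod 4), so (15/779) = −(779/15).
Reduce top mod 15: now compute (14/15).
Pull out 2: since 15 ≡ 7 (mod 8), (2/15) = +1.
Reciprocity: 7 ≡ 3 and 15 ≡ 3 (mod 4), so (7/15) = −(15/7).
Reduce top mod 7: now compute (1/7).
Reached (1/7) = 1. Collecting the sign flips along the way, the symbol is +1.

1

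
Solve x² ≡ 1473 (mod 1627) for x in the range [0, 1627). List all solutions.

Since 1627 ≡ 3 (mod 4), a square root of 1473 is 1473^((1627+1)/4) = 1473^407 mod 1627.
Repeated squaring: 1473^2≡938, 1473^4≡1264, 1473^8≡1609, 1473^16≡324, 1473^32≡848, 1473^64≡1597, 1473^128≡900, 1473^256≡1381 (mod 1627).
1473^407 = 1473^(256+128+16+4+2+1) ≡ 583 (mod 1627).
Check: 583² = 339889 ≡ 1473 (mod 1627). The two roots are 583 and 1044.

583, 1044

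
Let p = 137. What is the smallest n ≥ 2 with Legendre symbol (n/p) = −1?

3

(2/137) = +1, so 2 is a residue.
(3/137) = −1, so 3 is the smallest positive non-residue mod 137.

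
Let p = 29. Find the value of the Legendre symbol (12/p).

-1

Euler's criterion: (12/29) ≡ 12^14 (mod 29).
12^2 ≡ 28 (mod 29)
12^4 ≡ 1 (mod 29)
12^8 ≡ 1 (mod 29)
12^14 = 12^(8+4+2) ≡ 28 (mod 29).
Result is 28 ≡ −1, so (12/29) = −1.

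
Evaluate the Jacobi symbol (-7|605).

-1

First reduce: -7 ≡ 598 (mod 605).
Pull out 2: since 605 ≡ 5 (mod 8), (2/605) = -1.
Reciprocity: 299 ≡ 3 and 605 ≡ 1 (mod 4), so (299/605) = +(605/299).
Reduce top mod 299: now compute (7/299).
Reciprocity: 7 ≡ 3 and 299 ≡ 3 (mod 4), so (7/299) = −(299/7).
Reduce top mod 7: now compute (5/7).
Reciprocity: 5 ≡ 1 and 7 ≡ 3 (mod 4), so (5/7) = +(7/5).
Reduce top mod 5: now compute (2/5).
Pull out 2: since 5 ≡ 5 (mod 8), (2/5) = -1.
Reached (1/5) = 1. Collecting the sign flips along the way, the symbol is -1.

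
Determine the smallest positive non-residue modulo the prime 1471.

3

(2/1471) = +1, so 2 is a residue.
(3/1471) = −1, so 3 is the smallest positive non-residue mod 1471.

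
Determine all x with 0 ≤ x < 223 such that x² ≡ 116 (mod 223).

89, 134

Since 223 ≡ 3 (mod 4), a square root of 116 is 116^((223+1)/4) = 116^56 mod 223.
Repeated squaring: 116^2≡76, 116^4≡201, 116^8≡38, 116^16≡106, 116^32≡86 (mod 223).
116^56 = 116^(32+16+8) ≡ 89 (mod 223).
Check: 89² = 7921 ≡ 116 (mod 223). The two roots are 89 and 134.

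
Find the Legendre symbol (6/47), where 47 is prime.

1

Pull out 2: since 47 ≡ 7 (mod 8), (2/47) = +1.
Reciprocity: 3 ≡ 3 and 47 ≡ 3 (mod 4), so (3/47) = −(47/3).
Reduce top mod 3: now compute (2/3).
Pull out 2: since 3 ≡ 3 (mod 8), (2/3) = -1.
Reached (1/3) = 1. Collecting the sign flips along the way, the symbol is +1.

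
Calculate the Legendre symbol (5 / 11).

Euler's criterion: (5/11) ≡ 5^5 (mod 11).
5^2 ≡ 3 (mod 11)
5^4 ≡ 9 (mod 11)
5^5 = 5^(4+1) ≡ 1 (mod 11).
Result is 1, so (5/11) = 1.

1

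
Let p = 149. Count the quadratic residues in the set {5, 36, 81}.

(5/149) = +1 → QR.
(36/149) = +1 → QR.
(81/149) = +1 → QR.
Total quadratic residues among the 3: 3.

3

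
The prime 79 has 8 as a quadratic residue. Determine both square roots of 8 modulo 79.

Since 79 ≡ 3 (mod 4), a square root of 8 is 8^((79+1)/4) = 8^20 mod 79.
Repeated squaring: 8^2≡64, 8^4≡67, 8^8≡65, 8^16≡38 (mod 79).
8^20 = 8^(16+4) ≡ 18 (mod 79).
Check: 18² = 324 ≡ 8 (mod 79). The two roots are 18 and 61.

18, 61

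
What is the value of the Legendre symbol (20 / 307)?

Pull out 2^2: since 307 ≡ 3 (mod 8), (2/307) = -1, so (2/307)^2 = +1.
Reciprocity: 5 ≡ 1 and 307 ≡ 3 (mod 4), so (5/307) = +(307/5).
Reduce top mod 5: now compute (2/5).
Pull out 2: since 5 ≡ 5 (mod 8), (2/5) = -1.
Reached (1/5) = 1. Collecting the sign flips along the way, the symbol is -1.

-1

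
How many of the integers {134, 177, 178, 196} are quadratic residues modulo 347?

(134/347) = -1 → non-residue.
(177/347) = +1 → QR.
(178/347) = -1 → non-residue.
(196/347) = +1 → QR.
Total quadratic residues among the 4: 2.

2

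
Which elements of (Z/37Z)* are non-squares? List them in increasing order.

2, 5, 6, 8, 13, 14, 15, 17, 18, 19, 20, 22, 23, 24, 29, 31, 32, 35

Square k = 1,…,18 (k and 37−k give the same square):
1²=1, 2²=4, 3²=9, 4²=16, 5²=25, 6²=36, 7²≡12, 8²≡27, 9²≡7, 10²≡26, 11²≡10, 12²≡33, 13²≡21, 14²≡11, 15²≡3, 16²≡34, 17²≡30, 18²≡28 (mod 37).
The residues are {1, 3, 4, 7, 9, 10, 11, 12, 16, 21, 25, 26, 27, 28, 30, 33, 34, 36}; the non-residues are the remaining 18 nonzero classes.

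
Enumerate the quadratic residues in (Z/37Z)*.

1 3 4 7 9 10 11 12 16 21 25 26 27 28 30 33 34 36

Square k = 1,…,18 (k and 37−k give the same square):
1²=1, 2²=4, 3²=9, 4²=16, 5²=25, 6²=36, 7²≡12, 8²≡27, 9²≡7, 10²≡26, 11²≡10, 12²≡33, 13²≡21, 14²≡11, 15²≡3, 16²≡34, 17²≡30, 18²≡28 (mod 37).
So the quadratic residues mod 37 are {1, 3, 4, 7, 9, 10, 11, 12, 16, 21, 25, 26, 27, 28, 30, 33, 34, 36}.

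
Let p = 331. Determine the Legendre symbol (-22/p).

-1

First reduce: -22 ≡ 309 (mod 331).
Reciprocity: 309 ≡ 1 and 331 ≡ 3 (mod 4), so (309/331) = +(331/309).
Reduce top mod 309: now compute (22/309).
Pull out 2: since 309 ≡ 5 (mod 8), (2/309) = -1.
Reciprocity: 11 ≡ 3 and 309 ≡ 1 (mod 4), so (11/309) = +(309/11).
Reduce top mod 11: now compute (1/11).
Reached (1/11) = 1. Collecting the sign flips along the way, the symbol is -1.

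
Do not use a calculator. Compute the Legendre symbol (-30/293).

-1

First reduce: -30 ≡ 263 (mod 293).
Reciprocity: 263 ≡ 3 and 293 ≡ 1 (mod 4), so (263/293) = +(293/263).
Reduce top mod 263: now compute (30/263).
Pull out 2: since 263 ≡ 7 (mod 8), (2/263) = +1.
Reciprocity: 15 ≡ 3 and 263 ≡ 3 (mod 4), so (15/263) = −(263/15).
Reduce top mod 15: now compute (8/15).
Pull out 2^3: since 15 ≡ 7 (mod 8), (2/15) = +1, so (2/15)^3 = +1.
Reached (1/15) = 1. Collecting the sign flips along the way, the symbol is -1.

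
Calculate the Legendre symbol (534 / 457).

First reduce: 534 ≡ 77 (mod 457).
Reciprocity: 77 ≡ 1 and 457 ≡ 1 (mod 4), so (77/457) = +(457/77).
Reduce top mod 77: now compute (72/77).
Pull out 2^3: since 77 ≡ 5 (mod 8), (2/77) = -1, so (2/77)^3 = -1.
Reciprocity: 9 ≡ 1 and 77 ≡ 1 (mod 4), so (9/77) = +(77/9).
Reduce top mod 9: now compute (5/9).
Reciprocity: 5 ≡ 1 and 9 ≡ 1 (mod 4), so (5/9) = +(9/5).
Reduce top mod 5: now compute (4/5).
Pull out 2^2: since 5 ≡ 5 (mod 8), (2/5) = -1, so (2/5)^2 = +1.
Reached (1/5) = 1. Collecting the sign flips along the way, the symbol is -1.

-1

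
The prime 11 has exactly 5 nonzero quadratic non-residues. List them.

2, 6, 7, 8, 10

Square k = 1,…,5 (k and 11−k give the same square):
1²=1, 2²=4, 3²=9, 4²≡5, 5²≡3 (mod 11).
The residues are {1, 3, 4, 5, 9}; the non-residues are the remaining 5 nonzero classes.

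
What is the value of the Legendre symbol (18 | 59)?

Euler's criterion: (18/59) ≡ 18^29 (mod 59).
18^2 ≡ 29 (mod 59)
18^4 ≡ 15 (mod 59)
18^8 ≡ 48 (mod 59)
18^16 ≡ 3 (mod 59)
18^29 = 18^(16+8+4+1) ≡ 58 (mod 59).
Result is 58 ≡ −1, so (18/59) = −1.

-1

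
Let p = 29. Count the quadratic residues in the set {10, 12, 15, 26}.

(10/29) = -1 → non-residue.
(12/29) = -1 → non-residue.
(15/29) = -1 → non-residue.
(26/29) = -1 → non-residue.
Total quadratic residues among the 4: 0.

0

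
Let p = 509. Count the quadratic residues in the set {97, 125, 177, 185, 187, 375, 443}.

(97/509) = +1 → QR.
(125/509) = +1 → QR.
(177/509) = +1 → QR.
(185/509) = +1 → QR.
(187/509) = +1 → QR.
(375/509) = -1 → non-residue.
(443/509) = +1 → QR.
Total quadratic residues among the 7: 6.

6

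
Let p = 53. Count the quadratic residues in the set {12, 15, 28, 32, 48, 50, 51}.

2

(12/53) = -1 → non-residue.
(15/53) = +1 → QR.
(28/53) = +1 → QR.
(32/53) = -1 → non-residue.
(48/53) = -1 → non-residue.
(50/53) = -1 → non-residue.
(51/53) = -1 → non-residue.
Total quadratic residues among the 7: 2.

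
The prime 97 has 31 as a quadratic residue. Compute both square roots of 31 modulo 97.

97 ≡ 1 (mod 4), so we find a root by search.
Trying successive values, 15² = 225 ≡ 31 (mod 97). The other root is 97 − 15 = 82.

15, 82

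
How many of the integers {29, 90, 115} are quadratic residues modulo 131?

(29/131) = -1 → non-residue.
(90/131) = -1 → non-residue.
(115/131) = -1 → non-residue.
Total quadratic residues among the 3: 0.

0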